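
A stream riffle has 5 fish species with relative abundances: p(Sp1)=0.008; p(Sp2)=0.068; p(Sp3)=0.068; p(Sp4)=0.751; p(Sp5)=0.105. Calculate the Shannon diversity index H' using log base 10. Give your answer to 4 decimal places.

Each pᵢ log₁₀ pᵢ term (working shown to 6 dp, full precision carried): 0.008×(-2.096910)=-0.016775, 0.068×(-1.167491)=-0.079389, 0.068×(-1.167491)=-0.079389, 0.751×(-0.124360)=-0.093394, 0.105×(-0.978811)=-0.102775.
Sum = -0.371724, so H' = 0.3717.

0.3717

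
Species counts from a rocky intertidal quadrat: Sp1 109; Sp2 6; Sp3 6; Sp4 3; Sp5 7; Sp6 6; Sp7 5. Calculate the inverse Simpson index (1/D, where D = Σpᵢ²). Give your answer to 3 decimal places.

1.670

Total N = 109+6+6+3+7+6+5 = 142, so the proportions are 0.767606, 0.042254, 0.042254, 0.021127, 0.049296, 0.042254, 0.035211 (working shown to 6 dp, full precision carried).
D = 0.767606² + 0.042254² + 0.042254² + 0.021127² + 0.049296² + 0.042254² + 0.035211² = 0.589218 + 0.001785 + 0.001785 + 0.000446 + 0.002430 + 0.001785 + 0.001240 = 0.598691.
So 1/D = 1.67031, i.e. 1.670 to 3 decimal places.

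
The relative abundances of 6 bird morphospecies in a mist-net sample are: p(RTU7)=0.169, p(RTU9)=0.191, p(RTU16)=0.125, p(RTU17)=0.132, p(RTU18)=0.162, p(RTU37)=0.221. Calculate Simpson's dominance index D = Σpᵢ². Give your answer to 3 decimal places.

0.173

D = 0.169² + 0.191² + 0.125² + 0.132² + 0.162² + 0.221² = 0.02856 + 0.03648 + 0.01562 + 0.01742 + 0.02624 + 0.04884 = 0.17318 (working shown to 5 dp, full precision carried).
To 3 decimal places, D = 0.173.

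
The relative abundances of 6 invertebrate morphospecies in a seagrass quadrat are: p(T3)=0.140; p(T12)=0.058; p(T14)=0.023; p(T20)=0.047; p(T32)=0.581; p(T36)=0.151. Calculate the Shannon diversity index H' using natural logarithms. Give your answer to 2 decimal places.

Each pᵢ ln pᵢ term (working shown to 4 dp, full precision carried): 0.14×(-1.9661)=-0.2753, 0.058×(-2.8473)=-0.1651, 0.023×(-3.7723)=-0.0868, 0.047×(-3.0576)=-0.1437, 0.581×(-0.5430)=-0.3155, 0.151×(-1.8905)=-0.2855.
Sum = -1.2718, so H' = 1.27.

1.27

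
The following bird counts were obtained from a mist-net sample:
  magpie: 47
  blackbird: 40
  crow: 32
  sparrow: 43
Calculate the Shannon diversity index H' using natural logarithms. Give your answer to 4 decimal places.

1.3768

Total N = 47+40+32+43 = 162, so the proportions are 0.290123, 0.246914, 0.197531, 0.265432 (working shown to 6 dp, full precision carried).
Each pᵢ ln pᵢ term: 0.290123×(-1.237449)=-0.359013, 0.246914×(-1.398717)=-0.345362, 0.197531×(-1.621860)=-0.320367, 0.265432×(-1.326396)=-0.352068.
Sum = -1.376811, so H' = 1.3768.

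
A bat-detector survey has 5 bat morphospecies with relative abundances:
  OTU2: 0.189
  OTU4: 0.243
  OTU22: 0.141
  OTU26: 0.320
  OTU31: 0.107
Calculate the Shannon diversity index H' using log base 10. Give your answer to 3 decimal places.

0.668

Each pᵢ log₁₀ pᵢ term (working shown to 5 dp, full precision carried): 0.189×(-0.72354)=-0.13675, 0.243×(-0.61439)=-0.14930, 0.141×(-0.85078)=-0.11996, 0.32×(-0.49485)=-0.15835, 0.107×(-0.97062)=-0.10386.
Sum = -0.66821, so H' = 0.668.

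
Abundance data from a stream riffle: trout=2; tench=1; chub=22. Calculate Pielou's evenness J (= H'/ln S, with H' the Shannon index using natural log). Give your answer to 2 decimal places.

Total N = 2+1+22 = 25, so the proportions are 0.08, 0.04, 0.88 (working shown to 4 dp, full precision carried).
H' = −Σ pᵢ ln pᵢ = −((-0.2021) + (-0.1288) + (-0.1125)) = 0.4433.
With S = 3 species, ln S = 1.0986, so J = 0.4433/1.0986 = 0.4035, i.e. 0.40 to 2 decimal places.

0.40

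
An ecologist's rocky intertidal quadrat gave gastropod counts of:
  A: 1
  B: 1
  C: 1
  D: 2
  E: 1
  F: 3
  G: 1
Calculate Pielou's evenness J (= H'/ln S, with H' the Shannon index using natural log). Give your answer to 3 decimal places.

Total N = 1+1+1+2+1+3+1 = 10, so the proportions are 0.1, 0.1, 0.1, 0.2, 0.1, 0.3, 0.1 (working shown to 5 dp, full precision carried).
H' = −Σ pᵢ ln pᵢ = −((-0.23026) + (-0.23026) + (-0.23026) + (-0.32189) + (-0.23026) + (-0.36119) + (-0.23026)) = 1.83437.
With S = 7 species, ln S = 1.94591, so J = 1.83437/1.94591 = 0.94268, i.e. 0.943 to 3 decimal places.

0.943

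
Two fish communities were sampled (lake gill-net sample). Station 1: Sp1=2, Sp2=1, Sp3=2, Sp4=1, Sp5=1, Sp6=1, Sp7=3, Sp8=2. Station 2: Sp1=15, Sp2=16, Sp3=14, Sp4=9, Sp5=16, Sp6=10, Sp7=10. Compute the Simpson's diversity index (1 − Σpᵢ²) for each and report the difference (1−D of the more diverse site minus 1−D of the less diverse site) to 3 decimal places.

Station 1: N=13, proportions 0.15385, 0.07692, 0.15385, 0.07692, 0.07692, 0.07692, 0.23077, 0.15385, giving 1−D = 0.85207 (working shown to 5 dp, full precision carried).
Station 2: N=90, proportions 0.16667, 0.17778, 0.15556, 0.1, 0.17778, 0.11111, 0.11111, giving 1−D = 0.85012.
Difference = |0.85207 − 0.85012| = 0.00195, i.e. 0.002 to 3 decimal places.

0.002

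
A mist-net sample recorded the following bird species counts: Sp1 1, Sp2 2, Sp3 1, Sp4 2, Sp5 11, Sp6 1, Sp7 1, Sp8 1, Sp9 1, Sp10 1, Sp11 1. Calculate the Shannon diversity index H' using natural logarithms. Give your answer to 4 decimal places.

1.8681

Total N = 1+2+1+2+11+1+1+1+1+1+1 = 23, so the proportions are 0.043478, 0.086957, 0.043478, 0.086957, 0.478261, 0.043478, 0.043478, 0.043478, 0.043478, 0.043478, 0.043478 (working shown to 6 dp, full precision carried).
Each pᵢ ln pᵢ term: 0.043478×(-3.135494)=-0.136326, 0.086957×(-2.442347)=-0.212378, 0.043478×(-3.135494)=-0.136326, 0.086957×(-2.442347)=-0.212378, 0.478261×(-0.737599)=-0.352765, 0.043478×(-3.135494)=-0.136326, 0.043478×(-3.135494)=-0.136326, 0.043478×(-3.135494)=-0.136326, 0.043478×(-3.135494)=-0.136326, 0.043478×(-3.135494)=-0.136326, 0.043478×(-3.135494)=-0.136326.
Sum = -1.868127, so H' = 1.8681.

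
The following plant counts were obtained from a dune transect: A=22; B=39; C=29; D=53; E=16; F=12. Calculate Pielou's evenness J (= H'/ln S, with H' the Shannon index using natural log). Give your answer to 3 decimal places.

0.934

Total N = 22+39+29+53+16+12 = 171, so the proportions are 0.12865, 0.22807, 0.16959, 0.30994, 0.09357, 0.07018 (working shown to 5 dp, full precision carried).
H' = −Σ pᵢ ln pᵢ = −((-0.26382) + (-0.33711) + (-0.30092) + (-0.36306) + (-0.22167) + (-0.18644)) = 1.67301.
With S = 6 species, ln S = 1.79176, so J = 1.67301/1.79176 = 0.93373, i.e. 0.934 to 3 decimal places.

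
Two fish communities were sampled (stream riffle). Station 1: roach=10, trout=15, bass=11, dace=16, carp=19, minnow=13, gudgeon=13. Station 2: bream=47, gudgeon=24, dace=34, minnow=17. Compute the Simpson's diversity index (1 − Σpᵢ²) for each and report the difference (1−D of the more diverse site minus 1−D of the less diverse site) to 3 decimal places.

0.135

Station 1: N=97, proportions 0.10309, 0.15464, 0.1134, 0.16495, 0.19588, 0.13402, 0.13402, giving 1−D = 0.85110 (working shown to 5 dp, full precision carried).
Station 2: N=122, proportions 0.38525, 0.19672, 0.27869, 0.13934, giving 1−D = 0.71580.
Difference = |0.85110 − 0.71580| = 0.13530, i.e. 0.135 to 3 decimal places.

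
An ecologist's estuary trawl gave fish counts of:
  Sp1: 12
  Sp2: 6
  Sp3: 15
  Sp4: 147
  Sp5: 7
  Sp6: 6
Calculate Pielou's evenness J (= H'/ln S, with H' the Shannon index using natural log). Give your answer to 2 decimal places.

0.51

Total N = 12+6+15+147+7+6 = 193, so the proportions are 0.0622, 0.0311, 0.0777, 0.7617, 0.0363, 0.0311 (working shown to 4 dp, full precision carried).
H' = −Σ pᵢ ln pᵢ = −((-0.1727) + (-0.1079) + (-0.1985) + (-0.2074) + (-0.1203) + (-0.1079)) = 0.9147.
With S = 6 species, ln S = 1.7918, so J = 0.9147/1.7918 = 0.5105, i.e. 0.51 to 2 decimal places.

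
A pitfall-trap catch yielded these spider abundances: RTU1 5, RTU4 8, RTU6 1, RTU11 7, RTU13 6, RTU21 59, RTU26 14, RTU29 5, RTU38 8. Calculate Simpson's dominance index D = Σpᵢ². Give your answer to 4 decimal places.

0.3086

Total N = 5+8+1+7+6+59+14+5+8 = 113, so the proportions are 0.044248, 0.070796, 0.00885, 0.061947, 0.053097, 0.522124, 0.123894, 0.044248, 0.070796 (working shown to 6 dp, full precision carried).
D = 0.044248² + 0.070796² + 0.00885² + 0.061947² + 0.053097² + 0.522124² + 0.123894² + 0.044248² + 0.070796² = 0.001958 + 0.005012 + 0.000078 + 0.003837 + 0.002819 + 0.272613 + 0.015350 + 0.001958 + 0.005012 = 0.308638.
To 4 decimal places, D = 0.3086.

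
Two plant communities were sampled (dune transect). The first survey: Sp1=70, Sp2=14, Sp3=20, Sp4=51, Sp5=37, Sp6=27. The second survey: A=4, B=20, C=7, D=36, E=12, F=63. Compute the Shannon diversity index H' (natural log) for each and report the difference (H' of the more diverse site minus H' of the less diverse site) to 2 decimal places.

The first survey: N=219, proportions 0.3196, 0.0639, 0.0913, 0.2329, 0.1689, 0.1233, giving H' = 1.6568 (working shown to 4 dp, full precision carried).
The second survey: N=142, proportions 0.0282, 0.1408, 0.0493, 0.2535, 0.0845, 0.4437, giving H' = 1.4423.
Difference = |1.6568 − 1.4423| = 0.2145, i.e. 0.21 to 2 decimal places.

0.21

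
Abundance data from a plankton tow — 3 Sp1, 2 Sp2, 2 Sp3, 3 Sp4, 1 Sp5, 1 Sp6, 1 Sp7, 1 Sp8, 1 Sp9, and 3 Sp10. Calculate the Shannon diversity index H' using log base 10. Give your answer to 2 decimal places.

Total N = 3+2+2+3+1+1+1+1+1+3 = 18, so the proportions are 0.1667, 0.1111, 0.1111, 0.1667, 0.0556, 0.0556, 0.0556, 0.0556, 0.0556, 0.1667 (working shown to 4 dp, full precision carried).
Each pᵢ log₁₀ pᵢ term: 0.1667×(-0.7782)=-0.1297, 0.1111×(-0.9542)=-0.1060, 0.1111×(-0.9542)=-0.1060, 0.1667×(-0.7782)=-0.1297, 0.0556×(-1.2553)=-0.0697, 0.0556×(-1.2553)=-0.0697, 0.0556×(-1.2553)=-0.0697, 0.0556×(-1.2553)=-0.0697, 0.0556×(-1.2553)=-0.0697, 0.1667×(-0.7782)=-0.1297.
Sum = -0.9498, so H' = 0.95.

0.95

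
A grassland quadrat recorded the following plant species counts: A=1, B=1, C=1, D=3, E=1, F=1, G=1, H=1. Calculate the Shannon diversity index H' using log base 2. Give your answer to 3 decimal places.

Total N = 1+1+1+3+1+1+1+1 = 10, so the proportions are 0.1, 0.1, 0.1, 0.3, 0.1, 0.1, 0.1, 0.1 (working shown to 5 dp, full precision carried).
Each pᵢ log₂ pᵢ term: 0.1×(-3.32193)=-0.33219, 0.1×(-3.32193)=-0.33219, 0.1×(-3.32193)=-0.33219, 0.3×(-1.73697)=-0.52109, 0.1×(-3.32193)=-0.33219, 0.1×(-3.32193)=-0.33219, 0.1×(-3.32193)=-0.33219, 0.1×(-3.32193)=-0.33219.
Sum = -2.84644, so H' = 2.846.

2.846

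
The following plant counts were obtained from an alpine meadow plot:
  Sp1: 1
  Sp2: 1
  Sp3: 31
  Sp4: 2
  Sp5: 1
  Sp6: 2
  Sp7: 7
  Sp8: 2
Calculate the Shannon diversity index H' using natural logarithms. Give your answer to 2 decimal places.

Total N = 1+1+31+2+1+2+7+2 = 47, so the proportions are 0.0213, 0.0213, 0.6596, 0.0426, 0.0213, 0.0426, 0.1489, 0.0426 (working shown to 4 dp, full precision carried).
Each pᵢ ln pᵢ term: 0.0213×(-3.8501)=-0.0819, 0.0213×(-3.8501)=-0.0819, 0.6596×(-0.4162)=-0.2745, 0.0426×(-3.1570)=-0.1343, 0.0213×(-3.8501)=-0.0819, 0.0426×(-3.1570)=-0.1343, 0.1489×(-1.9042)=-0.2836, 0.0426×(-3.1570)=-0.1343.
Sum = -1.2069, so H' = 1.21.

1.21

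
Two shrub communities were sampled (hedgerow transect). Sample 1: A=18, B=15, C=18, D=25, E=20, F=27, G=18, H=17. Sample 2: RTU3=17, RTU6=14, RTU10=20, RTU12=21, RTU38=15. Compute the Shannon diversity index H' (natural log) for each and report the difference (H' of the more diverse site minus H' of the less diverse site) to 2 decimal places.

Sample 1: N=158, proportions 0.1139, 0.0949, 0.1139, 0.1582, 0.1266, 0.1709, 0.1139, 0.1076, giving H' = 2.0611 (working shown to 4 dp, full precision carried).
Sample 2: N=87, proportions 0.1954, 0.1609, 0.2299, 0.2414, 0.1724, giving H' = 1.5972.
Difference = |2.0611 − 1.5972| = 0.4639, i.e. 0.46 to 2 decimal places.

0.46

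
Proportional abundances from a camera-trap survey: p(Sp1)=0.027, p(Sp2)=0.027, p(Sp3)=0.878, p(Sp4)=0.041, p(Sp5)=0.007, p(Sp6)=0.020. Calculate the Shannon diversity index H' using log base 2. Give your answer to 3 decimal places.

Each pᵢ log₂ pᵢ term (working shown to 5 dp, full precision carried): 0.027×(-5.21090)=-0.14069, 0.027×(-5.21090)=-0.14069, 0.878×(-0.18771)=-0.16481, 0.041×(-4.60823)=-0.18894, 0.007×(-7.15843)=-0.05011, 0.02×(-5.64386)=-0.11288.
Sum = -0.79812, so H' = 0.798.

0.798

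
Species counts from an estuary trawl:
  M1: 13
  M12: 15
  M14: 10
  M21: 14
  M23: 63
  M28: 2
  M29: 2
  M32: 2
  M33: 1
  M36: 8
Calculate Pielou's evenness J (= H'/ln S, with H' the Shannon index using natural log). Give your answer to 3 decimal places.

0.725

Total N = 13+15+10+14+63+2+2+2+1+8 = 130, so the proportions are 0.1, 0.11538, 0.07692, 0.10769, 0.48462, 0.01538, 0.01538, 0.01538, 0.00769, 0.06154 (working shown to 5 dp, full precision carried).
H' = −Σ pᵢ ln pᵢ = −((-0.23026) + (-0.24917) + (-0.19730) + (-0.23999) + (-0.35106) + (-0.06422) + (-0.06422) + (-0.06422) + (-0.03744) + (-0.17157)) = 1.66946.
With S = 10 species, ln S = 2.30259, so J = 1.66946/2.30259 = 0.72504, i.e. 0.725 to 3 decimal places.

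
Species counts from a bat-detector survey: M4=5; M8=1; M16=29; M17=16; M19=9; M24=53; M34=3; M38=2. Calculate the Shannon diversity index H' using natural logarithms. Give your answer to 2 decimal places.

Total N = 5+1+29+16+9+53+3+2 = 118, so the proportions are 0.0424, 0.0085, 0.2458, 0.1356, 0.0763, 0.4492, 0.0254, 0.0169 (working shown to 4 dp, full precision carried).
Each pᵢ ln pᵢ term: 0.0424×(-3.1612)=-0.1340, 0.0085×(-4.7707)=-0.0404, 0.2458×(-1.4034)=-0.3449, 0.1356×(-1.9981)=-0.2709, 0.0763×(-2.5735)=-0.1963, 0.4492×(-0.8004)=-0.3595, 0.0254×(-3.6721)=-0.0934, 0.0169×(-4.0775)=-0.0691.
Sum = -1.5085, so H' = 1.51.

1.51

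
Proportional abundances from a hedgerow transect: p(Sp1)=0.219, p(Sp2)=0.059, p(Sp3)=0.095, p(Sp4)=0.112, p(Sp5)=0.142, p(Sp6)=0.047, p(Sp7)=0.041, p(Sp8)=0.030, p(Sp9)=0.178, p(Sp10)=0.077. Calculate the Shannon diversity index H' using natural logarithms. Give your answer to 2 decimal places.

2.13

Each pᵢ ln pᵢ term (working shown to 4 dp, full precision carried): 0.219×(-1.5187)=-0.3326, 0.059×(-2.8302)=-0.1670, 0.095×(-2.3539)=-0.2236, 0.112×(-2.1893)=-0.2452, 0.142×(-1.9519)=-0.2772, 0.047×(-3.0576)=-0.1437, 0.041×(-3.1942)=-0.1310, 0.03×(-3.5066)=-0.1052, 0.178×(-1.7260)=-0.3072, 0.077×(-2.5639)=-0.1974.
Sum = -2.1301, so H' = 2.13.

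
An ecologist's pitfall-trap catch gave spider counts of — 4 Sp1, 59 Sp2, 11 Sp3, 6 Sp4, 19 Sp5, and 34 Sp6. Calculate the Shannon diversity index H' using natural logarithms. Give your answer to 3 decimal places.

1.439

Total N = 4+59+11+6+19+34 = 133, so the proportions are 0.03008, 0.44361, 0.08271, 0.04511, 0.14286, 0.25564 (working shown to 5 dp, full precision carried).
Each pᵢ ln pᵢ term: 0.03008×(-3.50405)=-0.10539, 0.44361×(-0.81281)=-0.36057, 0.08271×(-2.49245)=-0.20614, 0.04511×(-3.09859)=-0.13979, 0.14286×(-1.94591)=-0.27799, 0.25564×(-1.36399)=-0.34869.
Sum = -1.43856, so H' = 1.439.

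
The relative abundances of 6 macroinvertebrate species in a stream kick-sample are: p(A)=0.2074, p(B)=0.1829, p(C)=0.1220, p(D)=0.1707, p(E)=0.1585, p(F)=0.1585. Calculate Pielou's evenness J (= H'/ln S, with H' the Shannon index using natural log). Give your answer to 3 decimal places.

0.993

H' = −Σ pᵢ ln pᵢ = −((-0.32626) + (-0.31071) + (-0.25666) + (-0.30177) + (-0.29196) + (-0.29196)) = 1.77932 (working shown to 5 dp, full precision carried).
With S = 6 species, ln S = 1.79176, so J = 1.77932/1.79176 = 0.99306, i.e. 0.993 to 3 decimal places.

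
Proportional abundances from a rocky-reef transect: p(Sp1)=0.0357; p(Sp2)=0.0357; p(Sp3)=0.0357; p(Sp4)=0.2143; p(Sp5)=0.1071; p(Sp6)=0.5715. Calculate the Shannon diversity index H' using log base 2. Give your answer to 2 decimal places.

1.80

Each pᵢ log₂ pᵢ term (working shown to 4 dp, full precision carried): 0.0357×(-4.8079)=-0.1716, 0.0357×(-4.8079)=-0.1716, 0.0357×(-4.8079)=-0.1716, 0.2143×(-2.2223)=-0.4762, 0.1071×(-3.2230)=-0.3452, 0.5715×(-0.8072)=-0.4613.
Sum = -1.7976, so H' = 1.80.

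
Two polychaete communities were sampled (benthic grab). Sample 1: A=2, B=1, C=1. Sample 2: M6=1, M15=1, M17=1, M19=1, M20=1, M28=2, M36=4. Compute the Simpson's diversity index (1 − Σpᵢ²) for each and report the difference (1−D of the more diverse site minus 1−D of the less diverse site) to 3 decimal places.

0.168

Sample 1: N=4, proportions 0.5, 0.25, 0.25, giving 1−D = 0.62500 (working shown to 5 dp, full precision carried).
Sample 2: N=11, proportions 0.09091, 0.09091, 0.09091, 0.09091, 0.09091, 0.18182, 0.36364, giving 1−D = 0.79339.
Difference = |0.62500 − 0.79339| = 0.16839, i.e. 0.168 to 3 decimal places.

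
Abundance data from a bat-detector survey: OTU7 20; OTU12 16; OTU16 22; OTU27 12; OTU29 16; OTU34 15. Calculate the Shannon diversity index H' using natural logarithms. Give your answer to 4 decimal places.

Total N = 20+16+22+12+16+15 = 101, so the proportions are 0.19802, 0.158416, 0.217822, 0.118812, 0.158416, 0.148515 (working shown to 6 dp, full precision carried).
Each pᵢ ln pᵢ term: 0.19802×(-1.619388)=-0.320671, 0.158416×(-1.842532)=-0.291886, 0.217822×(-1.524078)=-0.331977, 0.118812×(-2.130214)=-0.253095, 0.158416×(-1.842532)=-0.291886, 0.148515×(-1.907070)=-0.283228.
Sum = -1.772744, so H' = 1.7727.

1.7727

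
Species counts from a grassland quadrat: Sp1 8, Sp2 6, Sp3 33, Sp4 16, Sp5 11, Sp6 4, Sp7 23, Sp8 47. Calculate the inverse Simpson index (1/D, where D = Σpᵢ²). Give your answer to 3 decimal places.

5.070

Total N = 8+6+33+16+11+4+23+47 = 148, so the proportions are 0.0540541, 0.0405405, 0.222973, 0.1081081, 0.0743243, 0.027027, 0.1554054, 0.3175676 (working shown to 7 dp, full precision carried).
D = 0.0540541² + 0.0405405² + 0.222973² + 0.1081081² + 0.0743243² + 0.027027² + 0.1554054² + 0.3175676² = 0.0029218 + 0.0016435 + 0.0497169 + 0.0116874 + 0.0055241 + 0.0007305 + 0.0241508 + 0.1008492 = 0.1972243.
So 1/D = 5.07037, i.e. 5.070 to 3 decimal places.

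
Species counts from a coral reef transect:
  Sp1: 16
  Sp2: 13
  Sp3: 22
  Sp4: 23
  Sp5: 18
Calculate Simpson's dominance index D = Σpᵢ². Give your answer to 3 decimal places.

Total N = 16+13+22+23+18 = 92, so the proportions are 0.17391, 0.1413, 0.23913, 0.25, 0.19565 (working shown to 5 dp, full precision carried).
D = 0.17391² + 0.1413² + 0.23913² + 0.25² + 0.19565² = 0.03025 + 0.01997 + 0.05718 + 0.06250 + 0.03828 = 0.20818.
To 3 decimal places, D = 0.208.

0.208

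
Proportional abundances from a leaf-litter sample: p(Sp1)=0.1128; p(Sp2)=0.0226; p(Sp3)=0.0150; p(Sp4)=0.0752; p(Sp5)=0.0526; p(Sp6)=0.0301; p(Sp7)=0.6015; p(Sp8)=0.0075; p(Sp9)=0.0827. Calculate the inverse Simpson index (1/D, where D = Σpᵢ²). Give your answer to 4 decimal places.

2.5544

D = 0.1128² + 0.0226² + 0.015² + 0.0752² + 0.0526² + 0.0301² + 0.6015² + 0.0075² + 0.0827² = 0.0127238 + 0.0005108 + 0.0002250 + 0.0056550 + 0.0027668 + 0.0009060 + 0.3618023 + 0.0000562 + 0.0068393 = 0.3914852 (working shown to 7 dp, full precision carried).
So 1/D = 2.554375, i.e. 2.5544 to 4 decimal places.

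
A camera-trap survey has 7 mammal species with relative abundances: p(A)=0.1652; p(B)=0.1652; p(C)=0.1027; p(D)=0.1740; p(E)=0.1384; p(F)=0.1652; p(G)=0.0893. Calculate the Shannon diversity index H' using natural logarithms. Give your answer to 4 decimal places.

1.9198

Each pᵢ ln pᵢ term (working shown to 6 dp, full precision carried): 0.1652×(-1.800598)=-0.297459, 0.1652×(-1.800598)=-0.297459, 0.1027×(-2.275943)=-0.233739, 0.174×(-1.748700)=-0.304274, 0.1384×(-1.977607)=-0.273701, 0.1652×(-1.800598)=-0.297459, 0.0893×(-2.415754)=-0.215727.
Sum = -1.919817, so H' = 1.9198.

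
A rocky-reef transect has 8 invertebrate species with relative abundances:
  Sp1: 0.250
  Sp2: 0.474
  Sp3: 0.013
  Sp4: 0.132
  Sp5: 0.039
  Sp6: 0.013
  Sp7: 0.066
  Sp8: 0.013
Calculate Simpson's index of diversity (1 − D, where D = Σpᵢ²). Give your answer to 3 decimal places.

0.689

D = 0.25² + 0.474² + 0.013² + 0.132² + 0.039² + 0.013² + 0.066² + 0.013² = 0.06250 + 0.22468 + 0.00017 + 0.01742 + 0.00152 + 0.00017 + 0.00436 + 0.00017 = 0.31098 (working shown to 5 dp, full precision carried).
So 1 − D = 0.68902, i.e. 0.689 to 3 decimal places.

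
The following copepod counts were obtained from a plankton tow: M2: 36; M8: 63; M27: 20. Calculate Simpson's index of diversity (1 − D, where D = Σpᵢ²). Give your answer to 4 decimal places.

0.6000

Total N = 36+63+20 = 119, so the proportions are 0.302521, 0.529412, 0.168067 (working shown to 6 dp, full precision carried).
D = 0.302521² + 0.529412² + 0.168067² = 0.091519 + 0.280277 + 0.028247 = 0.400042.
So 1 − D = 0.599958, i.e. 0.6000 to 4 decimal places.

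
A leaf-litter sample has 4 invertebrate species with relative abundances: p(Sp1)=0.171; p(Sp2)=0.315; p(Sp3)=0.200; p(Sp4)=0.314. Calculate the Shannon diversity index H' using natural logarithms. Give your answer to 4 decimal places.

Each pᵢ ln pᵢ term (working shown to 6 dp, full precision carried): 0.171×(-1.766092)=-0.302002, 0.315×(-1.155183)=-0.363883, 0.2×(-1.609438)=-0.321888, 0.314×(-1.158362)=-0.363726.
Sum = -1.351498, so H' = 1.3515.

1.3515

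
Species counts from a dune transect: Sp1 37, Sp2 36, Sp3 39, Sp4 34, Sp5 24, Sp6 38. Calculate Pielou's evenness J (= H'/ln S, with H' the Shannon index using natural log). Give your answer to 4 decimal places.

0.9937

Total N = 37+36+39+34+24+38 = 208, so the proportions are 0.177885, 0.173077, 0.1875, 0.163462, 0.115385, 0.182692 (working shown to 6 dp, full precision carried).
H' = −Σ pᵢ ln pᵢ = −((-0.307139) + (-0.303580) + (-0.313871) + (-0.296058) + (-0.249171) + (-0.310568)) = 1.780387.
With S = 6 species, ln S = 1.791759, so J = 1.780387/1.791759 = 0.993653, i.e. 0.9937 to 4 decimal places.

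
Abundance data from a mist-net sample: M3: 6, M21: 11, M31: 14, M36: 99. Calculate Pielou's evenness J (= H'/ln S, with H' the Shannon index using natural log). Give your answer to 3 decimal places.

Total N = 6+11+14+99 = 130, so the proportions are 0.04615, 0.08462, 0.10769, 0.76154 (working shown to 5 dp, full precision carried).
H' = −Σ pᵢ ln pᵢ = −((-0.14196) + (-0.20897) + (-0.23999) + (-0.20745)) = 0.79837.
With S = 4 species, ln S = 1.38629, so J = 0.79837/1.38629 = 0.57590, i.e. 0.576 to 3 decimal places.

0.576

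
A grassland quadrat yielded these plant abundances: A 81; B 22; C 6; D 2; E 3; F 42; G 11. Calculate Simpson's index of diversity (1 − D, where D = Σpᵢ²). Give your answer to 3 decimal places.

Total N = 81+22+6+2+3+42+11 = 167, so the proportions are 0.48503, 0.13174, 0.03593, 0.01198, 0.01796, 0.2515, 0.06587 (working shown to 5 dp, full precision carried).
D = 0.48503² + 0.13174² + 0.03593² + 0.01198² + 0.01796² + 0.2515² + 0.06587² = 0.23525 + 0.01735 + 0.00129 + 0.00014 + 0.00032 + 0.06325 + 0.00434 = 0.32195.
So 1 − D = 0.67805, i.e. 0.678 to 3 decimal places.

0.678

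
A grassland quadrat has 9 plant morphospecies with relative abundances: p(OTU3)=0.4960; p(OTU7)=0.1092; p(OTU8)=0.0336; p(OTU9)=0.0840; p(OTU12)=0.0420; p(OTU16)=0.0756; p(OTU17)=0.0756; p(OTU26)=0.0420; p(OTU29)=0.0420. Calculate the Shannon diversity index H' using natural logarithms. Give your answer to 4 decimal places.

1.7016

Each pᵢ ln pᵢ term (working shown to 6 dp, full precision carried): 0.496×(-0.701179)=-0.347785, 0.1092×(-2.214574)=-0.241832, 0.0336×(-3.393229)=-0.114013, 0.084×(-2.476938)=-0.208063, 0.042×(-3.170086)=-0.133144, 0.0756×(-2.582299)=-0.195222, 0.0756×(-2.582299)=-0.195222, 0.042×(-3.170086)=-0.133144, 0.042×(-3.170086)=-0.133144.
Sum = -1.701566, so H' = 1.7016.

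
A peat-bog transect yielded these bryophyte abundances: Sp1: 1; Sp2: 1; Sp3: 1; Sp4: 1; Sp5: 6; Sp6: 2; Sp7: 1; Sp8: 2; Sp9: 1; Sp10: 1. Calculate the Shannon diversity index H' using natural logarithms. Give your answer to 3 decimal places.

Total N = 1+1+1+1+6+2+1+2+1+1 = 17, so the proportions are 0.05882, 0.05882, 0.05882, 0.05882, 0.35294, 0.11765, 0.05882, 0.11765, 0.05882, 0.05882 (working shown to 5 dp, full precision carried).
Each pᵢ ln pᵢ term: 0.05882×(-2.83321)=-0.16666, 0.05882×(-2.83321)=-0.16666, 0.05882×(-2.83321)=-0.16666, 0.05882×(-2.83321)=-0.16666, 0.35294×(-1.04145)=-0.36757, 0.11765×(-2.14007)=-0.25177, 0.05882×(-2.83321)=-0.16666, 0.11765×(-2.14007)=-0.25177, 0.05882×(-2.83321)=-0.16666, 0.05882×(-2.83321)=-0.16666.
Sum = -2.03773, so H' = 2.038.

2.038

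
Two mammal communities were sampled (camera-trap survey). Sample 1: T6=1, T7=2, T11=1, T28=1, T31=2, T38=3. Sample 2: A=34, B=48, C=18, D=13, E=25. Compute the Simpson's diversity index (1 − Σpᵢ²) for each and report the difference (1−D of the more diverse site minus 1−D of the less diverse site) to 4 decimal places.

Sample 1: N=10, proportions 0.1, 0.2, 0.1, 0.1, 0.2, 0.3, giving 1−D = 0.800000 (working shown to 6 dp, full precision carried).
Sample 2: N=138, proportions 0.246377, 0.347826, 0.130435, 0.094203, 0.181159, giving 1−D = 0.759609.
Difference = |0.800000 − 0.759609| = 0.040391, i.e. 0.0404 to 4 decimal places.

0.0404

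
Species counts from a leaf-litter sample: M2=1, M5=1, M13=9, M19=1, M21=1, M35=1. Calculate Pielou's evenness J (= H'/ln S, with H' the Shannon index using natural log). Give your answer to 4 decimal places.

0.6846

Total N = 1+1+9+1+1+1 = 14, so the proportions are 0.071429, 0.071429, 0.642857, 0.071429, 0.071429, 0.071429 (working shown to 6 dp, full precision carried).
H' = −Σ pᵢ ln pᵢ = −((-0.188504) + (-0.188504) + (-0.284035) + (-0.188504) + (-0.188504) + (-0.188504)) = 1.226556.
With S = 6 species, ln S = 1.791759, so J = 1.226556/1.791759 = 0.684554, i.e. 0.6846 to 4 decimal places.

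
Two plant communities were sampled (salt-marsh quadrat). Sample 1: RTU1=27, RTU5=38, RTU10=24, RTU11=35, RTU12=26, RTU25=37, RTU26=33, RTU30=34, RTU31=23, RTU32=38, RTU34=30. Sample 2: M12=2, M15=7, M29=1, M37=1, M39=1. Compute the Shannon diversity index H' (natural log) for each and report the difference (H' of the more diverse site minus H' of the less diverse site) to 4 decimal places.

Sample 1: N=345, proportions 0.078261, 0.110145, 0.069565, 0.101449, 0.075362, 0.107246, 0.095652, 0.098551, 0.066667, 0.110145, 0.086957, giving H' = 2.382958 (working shown to 6 dp, full precision carried).
Sample 2: N=12, proportions 0.166667, 0.583333, 0.083333, 0.083333, 0.083333, giving H' = 1.234268.
Difference = |2.382958 − 1.234268| = 1.148690, i.e. 1.1487 to 4 decimal places.

1.1487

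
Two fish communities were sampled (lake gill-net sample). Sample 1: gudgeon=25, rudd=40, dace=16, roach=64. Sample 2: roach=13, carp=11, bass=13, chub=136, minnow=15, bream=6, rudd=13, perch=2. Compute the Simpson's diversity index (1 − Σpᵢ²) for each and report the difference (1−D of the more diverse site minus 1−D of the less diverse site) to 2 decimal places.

Sample 1: N=145, proportions 0.1724, 0.2759, 0.1103, 0.4414, giving 1−D = 0.6872 (working shown to 4 dp, full precision carried).
Sample 2: N=209, proportions 0.0622, 0.0526, 0.0622, 0.6507, 0.0718, 0.0287, 0.0622, 0.0096, giving 1−D = 0.5561.
Difference = |0.6872 − 0.5561| = 0.1311, i.e. 0.13 to 2 decimal places.

0.13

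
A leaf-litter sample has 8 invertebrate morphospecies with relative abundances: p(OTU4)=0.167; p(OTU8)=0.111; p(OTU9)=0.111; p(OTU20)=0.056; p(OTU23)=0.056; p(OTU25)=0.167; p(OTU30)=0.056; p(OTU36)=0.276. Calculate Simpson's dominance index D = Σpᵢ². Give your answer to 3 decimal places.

D = 0.167² + 0.111² + 0.111² + 0.056² + 0.056² + 0.167² + 0.056² + 0.276² = 0.02789 + 0.01232 + 0.01232 + 0.00314 + 0.00314 + 0.02789 + 0.00314 + 0.07618 = 0.16600 (working shown to 5 dp, full precision carried).
To 3 decimal places, D = 0.166.

0.166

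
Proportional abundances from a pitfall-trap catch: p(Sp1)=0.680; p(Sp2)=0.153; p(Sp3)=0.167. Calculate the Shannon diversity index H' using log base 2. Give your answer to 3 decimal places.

Each pᵢ log₂ pᵢ term (working shown to 5 dp, full precision carried): 0.68×(-0.55639)=-0.37835, 0.153×(-2.70840)=-0.41438, 0.167×(-2.58208)=-0.43121.
Sum = -1.22394, so H' = 1.224.

1.224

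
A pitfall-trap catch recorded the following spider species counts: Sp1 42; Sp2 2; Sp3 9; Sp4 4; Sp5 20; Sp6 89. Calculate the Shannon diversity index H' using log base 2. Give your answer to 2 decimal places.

Total N = 42+2+9+4+20+89 = 166, so the proportions are 0.253, 0.012, 0.0542, 0.0241, 0.1205, 0.5361 (working shown to 4 dp, full precision carried).
Each pᵢ log₂ pᵢ term: 0.253×(-1.9827)=-0.5017, 0.012×(-6.3750)=-0.0768, 0.0542×(-4.2051)=-0.2280, 0.0241×(-5.3750)=-0.1295, 0.1205×(-3.0531)=-0.3678, 0.5361×(-0.8993)=-0.4822.
Sum = -1.7860, so H' = 1.79.

1.79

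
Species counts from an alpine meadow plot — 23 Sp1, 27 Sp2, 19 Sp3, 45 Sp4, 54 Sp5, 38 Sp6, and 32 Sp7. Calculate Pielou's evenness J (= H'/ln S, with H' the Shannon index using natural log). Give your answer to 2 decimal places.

0.97

Total N = 23+27+19+45+54+38+32 = 238, so the proportions are 0.0966, 0.1134, 0.0798, 0.1891, 0.2269, 0.1597, 0.1345 (working shown to 4 dp, full precision carried).
H' = −Σ pᵢ ln pᵢ = −((-0.2258) + (-0.2469) + (-0.2018) + (-0.3149) + (-0.3365) + (-0.2929) + (-0.2698)) = 1.8887.
With S = 7 species, ln S = 1.9459, so J = 1.8887/1.9459 = 0.9706, i.e. 0.97 to 2 decimal places.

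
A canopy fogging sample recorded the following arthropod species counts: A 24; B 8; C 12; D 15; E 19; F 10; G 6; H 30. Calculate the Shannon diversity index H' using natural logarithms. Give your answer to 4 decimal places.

Total N = 24+8+12+15+19+10+6+30 = 124, so the proportions are 0.193548, 0.064516, 0.096774, 0.120968, 0.153226, 0.080645, 0.048387, 0.241935 (working shown to 6 dp, full precision carried).
Each pᵢ ln pᵢ term: 0.193548×(-1.642228)=-0.317851, 0.064516×(-2.740840)=-0.176828, 0.096774×(-2.335375)=-0.226004, 0.120968×(-2.112231)=-0.255512, 0.153226×(-1.875843)=-0.287427, 0.080645×(-2.517696)=-0.203040, 0.048387×(-3.028522)=-0.146541, 0.241935×(-1.419084)=-0.343327.
Sum = -1.956531, so H' = 1.9565.

1.9565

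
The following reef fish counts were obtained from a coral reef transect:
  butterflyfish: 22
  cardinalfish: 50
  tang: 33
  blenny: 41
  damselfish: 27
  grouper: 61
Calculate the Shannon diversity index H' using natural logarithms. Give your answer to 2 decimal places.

1.73

Total N = 22+50+33+41+27+61 = 234, so the proportions are 0.094, 0.2137, 0.141, 0.1752, 0.1154, 0.2607 (working shown to 4 dp, full precision carried).
Each pᵢ ln pᵢ term: 0.094×(-2.3643)=-0.2223, 0.2137×(-1.5433)=-0.3298, 0.141×(-1.9588)=-0.2762, 0.1752×(-1.7417)=-0.3052, 0.1154×(-2.1595)=-0.2492, 0.2607×(-1.3444)=-0.3505.
Sum = -1.7331, so H' = 1.73.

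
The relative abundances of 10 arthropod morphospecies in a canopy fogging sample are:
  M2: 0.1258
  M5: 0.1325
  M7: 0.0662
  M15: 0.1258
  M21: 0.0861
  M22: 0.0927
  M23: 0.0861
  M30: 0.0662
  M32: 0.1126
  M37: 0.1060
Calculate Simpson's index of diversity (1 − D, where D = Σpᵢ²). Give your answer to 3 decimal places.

0.895

D = 0.1258² + 0.1325² + 0.0662² + 0.1258² + 0.0861² + 0.0927² + 0.0861² + 0.0662² + 0.1126² + 0.106² = 0.01583 + 0.01756 + 0.00438 + 0.01583 + 0.00741 + 0.00859 + 0.00741 + 0.00438 + 0.01268 + 0.01124 = 0.10531 (working shown to 5 dp, full precision carried).
So 1 − D = 0.89469, i.e. 0.895 to 3 decimal places.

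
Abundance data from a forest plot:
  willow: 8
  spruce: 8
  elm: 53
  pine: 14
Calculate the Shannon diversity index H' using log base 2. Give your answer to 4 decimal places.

1.4969

Total N = 8+8+53+14 = 83, so the proportions are 0.096386, 0.096386, 0.638554, 0.168675 (working shown to 6 dp, full precision carried).
Each pᵢ log₂ pᵢ term: 0.096386×(-3.375039)=-0.325305, 0.096386×(-3.375039)=-0.325305, 0.638554×(-0.647119)=-0.413221, 0.168675×(-2.567685)=-0.433103.
Sum = -1.496934, so H' = 1.4969.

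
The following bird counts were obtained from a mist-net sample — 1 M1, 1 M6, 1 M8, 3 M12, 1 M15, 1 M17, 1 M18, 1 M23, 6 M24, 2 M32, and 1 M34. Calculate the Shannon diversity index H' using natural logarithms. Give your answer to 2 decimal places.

Total N = 1+1+1+3+1+1+1+1+6+2+1 = 19, so the proportions are 0.0526, 0.0526, 0.0526, 0.1579, 0.0526, 0.0526, 0.0526, 0.0526, 0.3158, 0.1053, 0.0526 (working shown to 4 dp, full precision carried).
Each pᵢ ln pᵢ term: 0.0526×(-2.9444)=-0.1550, 0.0526×(-2.9444)=-0.1550, 0.0526×(-2.9444)=-0.1550, 0.1579×(-1.8458)=-0.2914, 0.0526×(-2.9444)=-0.1550, 0.0526×(-2.9444)=-0.1550, 0.0526×(-2.9444)=-0.1550, 0.0526×(-2.9444)=-0.1550, 0.3158×(-1.1527)=-0.3640, 0.1053×(-2.2513)=-0.2370, 0.0526×(-2.9444)=-0.1550.
Sum = -2.1322, so H' = 2.13.

2.13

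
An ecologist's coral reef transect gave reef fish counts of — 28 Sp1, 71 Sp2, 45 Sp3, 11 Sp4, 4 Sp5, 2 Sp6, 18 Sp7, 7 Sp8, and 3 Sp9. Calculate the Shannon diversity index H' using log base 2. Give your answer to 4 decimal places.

2.4517

Total N = 28+71+45+11+4+2+18+7+3 = 189, so the proportions are 0.148148, 0.375661, 0.238095, 0.058201, 0.021164, 0.010582, 0.095238, 0.037037, 0.015873 (working shown to 6 dp, full precision carried).
Each pᵢ log₂ pᵢ term: 0.148148×(-2.754888)=-0.408131, 0.375661×(-1.412495)=-0.530620, 0.238095×(-2.070389)=-0.492950, 0.058201×(-4.102811)=-0.238788, 0.021164×(-5.562242)=-0.117719, 0.010582×(-6.562242)=-0.069442, 0.095238×(-3.392317)=-0.323078, 0.037037×(-4.754888)=-0.176107, 0.015873×(-5.977280)=-0.094877.
Sum = -2.451713, so H' = 2.4517.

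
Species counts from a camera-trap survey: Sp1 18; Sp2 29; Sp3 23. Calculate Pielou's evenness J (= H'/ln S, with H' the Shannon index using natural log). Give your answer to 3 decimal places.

0.983

Total N = 18+29+23 = 70, so the proportions are 0.25714, 0.41429, 0.32857 (working shown to 5 dp, full precision carried).
H' = −Σ pᵢ ln pᵢ = −((-0.34923) + (-0.36507) + (-0.36570)) = 1.08000.
With S = 3 species, ln S = 1.09861, so J = 1.08000/1.09861 = 0.98306, i.e. 0.983 to 3 decimal places.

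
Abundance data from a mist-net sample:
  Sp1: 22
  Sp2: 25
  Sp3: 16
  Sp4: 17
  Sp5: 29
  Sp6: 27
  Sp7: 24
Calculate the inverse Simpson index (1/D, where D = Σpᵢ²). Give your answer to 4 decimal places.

Total N = 22+25+16+17+29+27+24 = 160, so the proportions are 0.1375, 0.15625, 0.1, 0.10625, 0.18125, 0.16875, 0.15 (working shown to 8 dp, full precision carried).
D = 0.1375² + 0.15625² + 0.1² + 0.10625² + 0.18125² + 0.16875² + 0.15² = 0.01890625 + 0.02441406 + 0.01000000 + 0.01128906 + 0.03285156 + 0.02847656 + 0.02250000 = 0.14843750.
So 1/D = 6.736842, i.e. 6.7368 to 4 decimal places.

6.7368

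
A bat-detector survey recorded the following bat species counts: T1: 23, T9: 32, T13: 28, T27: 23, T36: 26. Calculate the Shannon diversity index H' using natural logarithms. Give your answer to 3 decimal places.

1.601

Total N = 23+32+28+23+26 = 132, so the proportions are 0.17424, 0.24242, 0.21212, 0.17424, 0.19697 (working shown to 5 dp, full precision carried).
Each pᵢ ln pᵢ term: 0.17424×(-1.74731)=-0.30446, 0.24242×(-1.41707)=-0.34353, 0.21212×(-1.55060)=-0.32891, 0.17424×(-1.74731)=-0.30446, 0.19697×(-1.62471)=-0.32002.
Sum = -1.60137, so H' = 1.601.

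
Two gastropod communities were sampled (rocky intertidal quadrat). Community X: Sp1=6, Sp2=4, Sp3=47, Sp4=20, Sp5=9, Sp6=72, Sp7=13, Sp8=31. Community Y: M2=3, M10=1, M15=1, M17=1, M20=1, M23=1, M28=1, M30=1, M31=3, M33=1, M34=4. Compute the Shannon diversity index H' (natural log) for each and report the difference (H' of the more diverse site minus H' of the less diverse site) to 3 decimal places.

0.495

Community X: N=202, proportions 0.0297, 0.0198, 0.23267, 0.09901, 0.04455, 0.35644, 0.06436, 0.15347, giving H' = 1.72084 (working shown to 5 dp, full precision carried).
Community Y: N=18, proportions 0.16667, 0.05556, 0.05556, 0.05556, 0.05556, 0.05556, 0.05556, 0.05556, 0.16667, 0.05556, 0.22222, giving H' = 2.21610.
Difference = |1.72084 − 2.21610| = 0.49526, i.e. 0.495 to 3 decimal places.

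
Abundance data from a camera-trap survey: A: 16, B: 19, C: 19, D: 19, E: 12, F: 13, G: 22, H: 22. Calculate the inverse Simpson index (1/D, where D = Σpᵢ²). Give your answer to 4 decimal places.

Total N = 16+19+19+19+12+13+22+22 = 142, so the proportions are 0.11267606, 0.13380282, 0.13380282, 0.13380282, 0.08450704, 0.0915493, 0.15492958, 0.15492958 (working shown to 8 dp, full precision carried).
D = 0.11267606² + 0.13380282² + 0.13380282² + 0.13380282² + 0.08450704² + 0.0915493² + 0.15492958² + 0.15492958² = 0.01269589 + 0.01790319 + 0.01790319 + 0.01790319 + 0.00714144 + 0.00838127 + 0.02400317 + 0.02400317 = 0.12993454.
So 1/D = 7.696183, i.e. 7.6962 to 4 decimal places.

7.6962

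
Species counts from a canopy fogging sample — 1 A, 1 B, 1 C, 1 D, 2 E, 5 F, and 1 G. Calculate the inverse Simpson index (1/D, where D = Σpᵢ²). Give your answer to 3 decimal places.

4.235

Total N = 1+1+1+1+2+5+1 = 12, so the proportions are 0.0833333, 0.0833333, 0.0833333, 0.0833333, 0.1666667, 0.4166667, 0.0833333 (working shown to 7 dp, full precision carried).
D = 0.0833333² + 0.0833333² + 0.0833333² + 0.0833333² + 0.1666667² + 0.4166667² + 0.0833333² = 0.0069444 + 0.0069444 + 0.0069444 + 0.0069444 + 0.0277778 + 0.1736111 + 0.0069444 = 0.2361111.
So 1/D = 4.23529, i.e. 4.235 to 3 decimal places.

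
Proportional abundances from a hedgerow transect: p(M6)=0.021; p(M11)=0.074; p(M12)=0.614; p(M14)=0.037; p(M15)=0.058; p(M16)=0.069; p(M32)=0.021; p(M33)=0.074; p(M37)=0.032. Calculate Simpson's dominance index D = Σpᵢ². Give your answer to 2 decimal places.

D = 0.021² + 0.074² + 0.614² + 0.037² + 0.058² + 0.069² + 0.021² + 0.074² + 0.032² = 0.0004 + 0.0055 + 0.3770 + 0.0014 + 0.0034 + 0.0048 + 0.0004 + 0.0055 + 0.0010 = 0.3993 (working shown to 4 dp, full precision carried).
To 2 decimal places, D = 0.40.

0.40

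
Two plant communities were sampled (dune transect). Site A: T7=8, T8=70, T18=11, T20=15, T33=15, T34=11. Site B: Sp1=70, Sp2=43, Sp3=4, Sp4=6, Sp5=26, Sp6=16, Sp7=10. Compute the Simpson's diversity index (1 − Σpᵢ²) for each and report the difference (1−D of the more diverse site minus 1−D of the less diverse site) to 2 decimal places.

0.08

Site A: N=130, proportions 0.0615, 0.5385, 0.0846, 0.1154, 0.1154, 0.0846, giving 1−D = 0.6653 (working shown to 4 dp, full precision carried).
Site B: N=175, proportions 0.4, 0.2457, 0.0229, 0.0343, 0.1486, 0.0914, 0.0571, giving 1−D = 0.7442.
Difference = |0.6653 − 0.7442| = 0.0789, i.e. 0.08 to 2 decimal places.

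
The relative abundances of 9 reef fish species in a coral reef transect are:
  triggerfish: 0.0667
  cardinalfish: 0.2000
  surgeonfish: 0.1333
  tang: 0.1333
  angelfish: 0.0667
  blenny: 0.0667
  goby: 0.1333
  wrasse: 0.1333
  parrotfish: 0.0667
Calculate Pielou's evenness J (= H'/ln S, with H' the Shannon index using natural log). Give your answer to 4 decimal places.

0.9643

H' = −Σ pᵢ ln pᵢ = −((-0.180594) + (-0.321888) + (-0.268620) + (-0.268620) + (-0.180594) + (-0.180594) + (-0.268620) + (-0.268620) + (-0.180594)) = 2.118742 (working shown to 6 dp, full precision carried).
With S = 9 species, ln S = 2.197225, so J = 2.118742/2.197225 = 0.964281, i.e. 0.9643 to 4 decimal places.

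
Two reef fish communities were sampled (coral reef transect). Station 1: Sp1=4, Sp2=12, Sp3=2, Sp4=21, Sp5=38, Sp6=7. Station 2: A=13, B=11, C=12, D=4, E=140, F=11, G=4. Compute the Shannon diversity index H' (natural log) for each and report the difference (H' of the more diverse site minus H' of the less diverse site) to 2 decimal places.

Station 1: N=84, proportions 0.0476, 0.1429, 0.0238, 0.25, 0.4524, 0.0833, giving H' = 1.4244 (working shown to 4 dp, full precision carried).
Station 2: N=195, proportions 0.0667, 0.0564, 0.0615, 0.0205, 0.7179, 0.0564, 0.0205, giving H' = 1.0738.
Difference = |1.4244 − 1.0738| = 0.3506, i.e. 0.35 to 2 decimal places.

0.35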